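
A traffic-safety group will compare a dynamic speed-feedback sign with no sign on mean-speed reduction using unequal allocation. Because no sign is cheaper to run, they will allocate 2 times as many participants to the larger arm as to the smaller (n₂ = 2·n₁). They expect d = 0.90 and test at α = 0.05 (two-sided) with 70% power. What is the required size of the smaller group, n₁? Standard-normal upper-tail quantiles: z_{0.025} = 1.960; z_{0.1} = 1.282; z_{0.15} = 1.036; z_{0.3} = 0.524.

With allocation ratio k = n₂/n₁ = 2, Var(x̄₁−x̄₂) = σ²(1/n₁ + 1/(k·n₁)) = σ²·(k+1)/(k·n₁).
So n₁ = (1 + 1/k)·((z_{α/2} + z_β)/d)² = 1.500 × (2.484/0.90)².
n₁ = 1.500 × 7.62 = 11.4.
Round up: n₁ = 12, giving n₂ = 2 × 12 = 24.

n₁ = 12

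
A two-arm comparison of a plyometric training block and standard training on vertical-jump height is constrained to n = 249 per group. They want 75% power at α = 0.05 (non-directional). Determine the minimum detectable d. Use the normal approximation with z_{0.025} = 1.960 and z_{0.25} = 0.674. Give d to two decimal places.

For two independent groups of n = 249 each: d_min = (z_{α/2} + z_β)·√(2/n).
z-sum = 1.960 + 0.674 = 2.634.
d_min = 2.634 × √(2/249) = 2.634 × 0.0896 = 0.236.

d_min ≈ 0.24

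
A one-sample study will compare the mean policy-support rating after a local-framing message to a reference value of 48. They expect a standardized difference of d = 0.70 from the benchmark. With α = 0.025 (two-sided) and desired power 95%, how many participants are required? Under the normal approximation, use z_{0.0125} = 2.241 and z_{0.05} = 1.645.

For a one-sample test: n = ((z_{α/2} + z_β) / d)².
z_{α/2} + z_β = 2.241 + 1.645 = 3.886.
n = (3.886 / 0.70)² = 5.551² = 30.82.
Round up.

n = 31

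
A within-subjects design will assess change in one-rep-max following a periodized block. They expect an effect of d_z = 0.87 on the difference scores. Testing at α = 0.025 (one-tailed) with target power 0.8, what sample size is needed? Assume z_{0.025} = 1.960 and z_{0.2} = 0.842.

n = 11 pairs

For a paired (one-sample on differences) test: n = ((z_{α} + z_β) / d)².
z_{α} + z_β = 1.960 + 0.842 = 2.802.
n = (2.802 / 0.87)² = 3.221² = 10.37.
Round up.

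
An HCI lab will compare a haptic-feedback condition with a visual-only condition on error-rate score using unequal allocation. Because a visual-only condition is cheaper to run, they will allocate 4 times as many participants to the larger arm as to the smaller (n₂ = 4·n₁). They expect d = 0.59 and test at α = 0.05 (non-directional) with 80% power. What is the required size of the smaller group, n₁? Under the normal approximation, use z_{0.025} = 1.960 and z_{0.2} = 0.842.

n₁ = 29

With allocation ratio k = n₂/n₁ = 4, Var(x̄₁−x̄₂) = σ²(1/n₁ + 1/(k·n₁)) = σ²·(k+1)/(k·n₁).
So n₁ = (1 + 1/k)·((z_{α/2} + z_β)/d)² = 1.250 × (2.802/0.59)².
n₁ = 1.250 × 22.55 = 28.2.
Round up: n₁ = 29, giving n₂ = 4 × 29 = 116.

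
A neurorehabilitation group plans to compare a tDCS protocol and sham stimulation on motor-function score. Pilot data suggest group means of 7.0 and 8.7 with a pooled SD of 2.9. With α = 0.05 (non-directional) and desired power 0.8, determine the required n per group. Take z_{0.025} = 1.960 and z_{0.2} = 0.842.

Cohen's d = |M₁ − M₂| / SD_pooled = |7.0 − 8.7| / 2.9 = 1.7 / 2.9 = 0.586.
For two independent groups with equal n: n = 2·((z_{α/2} + z_β) / d)².
z_{α/2} + z_β = 1.960 + 0.842 = 2.802.
n = 2 × (2.802 / 0.586)² = 2 × 4.782² = 2 × 22.86 = 45.7.
Round up to the next whole participant.

n = 46 per group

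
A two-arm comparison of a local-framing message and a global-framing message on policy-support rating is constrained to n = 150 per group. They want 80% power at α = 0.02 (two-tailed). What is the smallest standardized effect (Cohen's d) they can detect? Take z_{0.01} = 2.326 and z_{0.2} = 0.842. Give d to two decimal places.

d_min ≈ 0.37

For two independent groups of n = 150 each: d_min = (z_{α/2} + z_β)·√(2/n).
z-sum = 2.326 + 0.842 = 3.168.
d_min = 3.168 × √(2/150) = 3.168 × 0.1155 = 0.366.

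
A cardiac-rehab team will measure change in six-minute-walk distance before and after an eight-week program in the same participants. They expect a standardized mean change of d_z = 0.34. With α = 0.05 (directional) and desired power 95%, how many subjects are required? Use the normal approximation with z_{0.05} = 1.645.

For a paired (one-sample on differences) test: n = ((z_{α} + z_β) / d)².
z_{α} + z_β = 1.645 + 1.645 = 3.290.
n = (3.290 / 0.34)² = 9.676² = 93.63.
Round up.

n = 94 pairs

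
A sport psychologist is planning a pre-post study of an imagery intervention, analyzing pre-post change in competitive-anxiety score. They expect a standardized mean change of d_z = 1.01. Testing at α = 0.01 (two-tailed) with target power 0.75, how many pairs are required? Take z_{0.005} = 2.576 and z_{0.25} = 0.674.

n = 11 pairs

For a paired (one-sample on differences) test: n = ((z_{α/2} + z_β) / d)².
z_{α/2} + z_β = 2.576 + 0.674 = 3.250.
n = (3.250 / 1.01)² = 3.218² = 10.35.
Round up.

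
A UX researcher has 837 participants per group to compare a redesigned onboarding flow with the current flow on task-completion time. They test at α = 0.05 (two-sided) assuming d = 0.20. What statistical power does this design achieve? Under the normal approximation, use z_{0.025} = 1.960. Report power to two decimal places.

For two equal groups, power = Φ(d·√(n/2) − z_{α/2}).
d·√(n/2) = 0.20 × √(837/2) = 0.20 × 20.457 = 4.091.
z_β = 4.091 − 1.960 = 2.131.
Power = Φ(2.131) = 0.983.

power ≈ 0.98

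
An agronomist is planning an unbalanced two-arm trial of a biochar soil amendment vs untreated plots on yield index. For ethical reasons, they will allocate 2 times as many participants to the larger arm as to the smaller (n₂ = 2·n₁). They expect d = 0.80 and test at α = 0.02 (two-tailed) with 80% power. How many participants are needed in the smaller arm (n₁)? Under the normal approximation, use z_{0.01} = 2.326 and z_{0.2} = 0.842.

With allocation ratio k = n₂/n₁ = 2, Var(x̄₁−x̄₂) = σ²(1/n₁ + 1/(k·n₁)) = σ²·(k+1)/(k·n₁).
So n₁ = (1 + 1/k)·((z_{α/2} + z_β)/d)² = 1.500 × (3.168/0.80)².
n₁ = 1.500 × 15.68 = 23.5.
Round up: n₁ = 24, giving n₂ = 2 × 24 = 48.

n₁ = 24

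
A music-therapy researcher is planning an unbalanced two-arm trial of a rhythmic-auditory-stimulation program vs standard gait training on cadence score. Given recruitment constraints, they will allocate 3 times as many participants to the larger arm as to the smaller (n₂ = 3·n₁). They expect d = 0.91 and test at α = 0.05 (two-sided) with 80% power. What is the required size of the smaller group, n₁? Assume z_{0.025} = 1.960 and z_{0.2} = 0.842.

With allocation ratio k = n₂/n₁ = 3, Var(x̄₁−x̄₂) = σ²(1/n₁ + 1/(k·n₁)) = σ²·(k+1)/(k·n₁).
So n₁ = (1 + 1/k)·((z_{α/2} + z_β)/d)² = 1.333 × (2.802/0.91)².
n₁ = 1.333 × 9.48 = 12.6.
Round up: n₁ = 13, giving n₂ = 3 × 13 = 39.

n₁ = 13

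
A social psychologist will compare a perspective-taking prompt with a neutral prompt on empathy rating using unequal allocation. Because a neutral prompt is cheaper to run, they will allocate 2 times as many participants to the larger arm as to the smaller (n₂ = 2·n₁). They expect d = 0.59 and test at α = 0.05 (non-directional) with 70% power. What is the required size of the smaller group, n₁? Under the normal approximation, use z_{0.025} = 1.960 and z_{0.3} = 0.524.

With allocation ratio k = n₂/n₁ = 2, Var(x̄₁−x̄₂) = σ²(1/n₁ + 1/(k·n₁)) = σ²·(k+1)/(k·n₁).
So n₁ = (1 + 1/k)·((z_{α/2} + z_β)/d)² = 1.500 × (2.484/0.59)².
n₁ = 1.500 × 17.73 = 26.6.
Round up: n₁ = 27, giving n₂ = 2 × 27 = 54.

n₁ = 27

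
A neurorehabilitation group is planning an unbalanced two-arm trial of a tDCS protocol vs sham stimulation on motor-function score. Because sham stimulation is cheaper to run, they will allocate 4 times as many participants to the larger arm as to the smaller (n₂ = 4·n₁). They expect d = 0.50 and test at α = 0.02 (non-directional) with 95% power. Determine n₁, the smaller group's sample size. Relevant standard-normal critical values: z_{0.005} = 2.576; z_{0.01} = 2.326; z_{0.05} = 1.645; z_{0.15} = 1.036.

With allocation ratio k = n₂/n₁ = 4, Var(x̄₁−x̄₂) = σ²(1/n₁ + 1/(k·n₁)) = σ²·(k+1)/(k·n₁).
So n₁ = (1 + 1/k)·((z_{α/2} + z_β)/d)² = 1.250 × (3.971/0.50)².
n₁ = 1.250 × 63.08 = 78.8.
Round up: n₁ = 79, giving n₂ = 4 × 79 = 316.

n₁ = 79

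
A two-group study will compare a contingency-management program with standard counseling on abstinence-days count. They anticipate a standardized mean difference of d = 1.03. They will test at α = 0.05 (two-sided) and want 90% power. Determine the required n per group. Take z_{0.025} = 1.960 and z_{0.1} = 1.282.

For two independent groups with equal n: n = 2·((z_{α/2} + z_β) / d)².
z_{α/2} + z_β = 1.960 + 1.282 = 3.242.
n = 2 × (3.242 / 1.03)² = 2 × 3.148² = 2 × 9.91 = 19.8.
Round up to the next whole participant.

n = 20 per group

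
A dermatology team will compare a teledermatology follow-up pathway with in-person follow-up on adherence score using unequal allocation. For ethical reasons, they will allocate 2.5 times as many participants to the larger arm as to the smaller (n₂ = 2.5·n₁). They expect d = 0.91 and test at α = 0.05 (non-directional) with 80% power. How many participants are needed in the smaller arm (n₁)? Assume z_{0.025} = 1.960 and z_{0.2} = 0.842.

With allocation ratio k = n₂/n₁ = 2.5, Var(x̄₁−x̄₂) = σ²(1/n₁ + 1/(k·n₁)) = σ²·(k+1)/(k·n₁).
So n₁ = (1 + 1/k)·((z_{α/2} + z_β)/d)² = 1.400 × (2.802/0.91)².
n₁ = 1.400 × 9.48 = 13.3.
Round up: n₁ = 14, giving n₂ = 2.5 × 14 = 35.

n₁ = 14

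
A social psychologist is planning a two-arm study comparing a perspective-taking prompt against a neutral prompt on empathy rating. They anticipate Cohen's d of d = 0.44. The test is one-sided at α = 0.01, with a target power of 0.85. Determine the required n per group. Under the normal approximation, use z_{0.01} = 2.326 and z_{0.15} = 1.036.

n = 117 per group

For two independent groups with equal n: n = 2·((z_{α} + z_β) / d)².
z_{α} + z_β = 2.326 + 1.036 = 3.362.
n = 2 × (3.362 / 0.44)² = 2 × 7.641² = 2 × 58.38 = 116.8.
Round up to the next whole participant.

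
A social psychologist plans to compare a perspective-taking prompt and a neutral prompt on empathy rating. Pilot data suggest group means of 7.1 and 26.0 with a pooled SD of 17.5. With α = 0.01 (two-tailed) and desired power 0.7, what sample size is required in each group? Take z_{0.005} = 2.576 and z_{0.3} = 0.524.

Cohen's d = |M₁ − M₂| / SD_pooled = |7.1 − 26.0| / 17.5 = 18.9 / 17.5 = 1.080.
For two independent groups with equal n: n = 2·((z_{α/2} + z_β) / d)².
z_{α/2} + z_β = 2.576 + 0.524 = 3.100.
n = 2 × (3.100 / 1.080)² = 2 × 2.870² = 2 × 8.24 = 16.5.
Round up to the next whole participant.

n = 17 per group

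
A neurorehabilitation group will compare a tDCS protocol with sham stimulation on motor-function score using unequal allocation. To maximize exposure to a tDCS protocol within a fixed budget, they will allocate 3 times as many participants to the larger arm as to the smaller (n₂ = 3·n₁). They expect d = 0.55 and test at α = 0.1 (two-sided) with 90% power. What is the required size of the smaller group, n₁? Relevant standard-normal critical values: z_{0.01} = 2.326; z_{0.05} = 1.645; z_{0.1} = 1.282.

With allocation ratio k = n₂/n₁ = 3, Var(x̄₁−x̄₂) = σ²(1/n₁ + 1/(k·n₁)) = σ²·(k+1)/(k·n₁).
So n₁ = (1 + 1/k)·((z_{α/2} + z_β)/d)² = 1.333 × (2.927/0.55)².
n₁ = 1.333 × 28.32 = 37.8.
Round up: n₁ = 38, giving n₂ = 3 × 38 = 114.

n₁ = 38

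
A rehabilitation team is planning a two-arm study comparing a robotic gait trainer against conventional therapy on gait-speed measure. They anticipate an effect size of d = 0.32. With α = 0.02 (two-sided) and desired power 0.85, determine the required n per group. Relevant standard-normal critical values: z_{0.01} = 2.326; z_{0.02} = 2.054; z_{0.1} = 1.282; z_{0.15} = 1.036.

For two independent groups with equal n: n = 2·((z_{α/2} + z_β) / d)².
z_{α/2} + z_β = 2.326 + 1.036 = 3.362.
n = 2 × (3.362 / 0.32)² = 2 × 10.506² = 2 × 110.38 = 220.8.
Round up to the next whole participant.

n = 221 per group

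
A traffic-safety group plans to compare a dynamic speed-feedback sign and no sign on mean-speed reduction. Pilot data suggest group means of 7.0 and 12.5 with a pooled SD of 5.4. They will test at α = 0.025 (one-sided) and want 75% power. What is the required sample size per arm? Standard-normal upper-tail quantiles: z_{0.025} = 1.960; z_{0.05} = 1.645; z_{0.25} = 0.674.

Cohen's d = |M₁ − M₂| / SD_pooled = |7.0 − 12.5| / 5.4 = 5.5 / 5.4 = 1.019.
For two independent groups with equal n: n = 2·((z_{α} + z_β) / d)².
z_{α} + z_β = 1.960 + 0.674 = 2.634.
n = 2 × (2.634 / 1.019)² = 2 × 2.585² = 2 × 6.68 = 13.4.
Round up to the next whole participant.

n = 14 per group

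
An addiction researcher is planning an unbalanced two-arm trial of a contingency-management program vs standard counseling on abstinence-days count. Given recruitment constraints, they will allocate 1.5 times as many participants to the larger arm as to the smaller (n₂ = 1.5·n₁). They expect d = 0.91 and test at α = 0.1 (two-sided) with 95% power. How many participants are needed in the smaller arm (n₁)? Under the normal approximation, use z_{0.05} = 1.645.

With allocation ratio k = n₂/n₁ = 1.5, Var(x̄₁−x̄₂) = σ²(1/n₁ + 1/(k·n₁)) = σ²·(k+1)/(k·n₁).
So n₁ = (1 + 1/k)·((z_{α/2} + z_β)/d)² = 1.667 × (3.290/0.91)².
n₁ = 1.667 × 13.07 = 21.8.
Round up: n₁ = 22, giving n₂ = 1.5 × 22 = 33.

n₁ = 22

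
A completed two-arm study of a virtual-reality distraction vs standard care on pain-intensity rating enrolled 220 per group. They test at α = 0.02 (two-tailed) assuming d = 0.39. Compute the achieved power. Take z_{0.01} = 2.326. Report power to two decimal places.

power ≈ 0.96

For two equal groups, power = Φ(d·√(n/2) − z_{α/2}).
d·√(n/2) = 0.39 × √(220/2) = 0.39 × 10.488 = 4.090.
z_β = 4.090 − 2.326 = 1.764.
Power = Φ(1.764) = 0.961.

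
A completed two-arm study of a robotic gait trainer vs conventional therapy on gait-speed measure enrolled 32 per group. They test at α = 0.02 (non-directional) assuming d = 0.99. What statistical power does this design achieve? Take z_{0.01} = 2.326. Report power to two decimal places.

For two equal groups, power = Φ(d·√(n/2) − z_{α/2}).
d·√(n/2) = 0.99 × √(32/2) = 0.99 × 4.000 = 3.960.
z_β = 3.960 − 2.326 = 1.634.
Power = Φ(1.634) = 0.949.

power ≈ 0.95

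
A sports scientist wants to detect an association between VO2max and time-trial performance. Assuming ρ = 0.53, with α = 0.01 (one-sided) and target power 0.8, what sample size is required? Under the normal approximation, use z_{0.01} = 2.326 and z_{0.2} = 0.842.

Fisher's z: C = ½·ln((1+r)/(1−r)) = ½·ln(3.2553) = 0.5901.
n = ((z_{α} + z_β)/C)² + 3.
(2.326 + 0.842) / 0.5901 = 3.168 / 0.5901 = 5.369.
n = 5.369² + 3 = 28.82 + 3 = 31.8.
Round up.

n = 32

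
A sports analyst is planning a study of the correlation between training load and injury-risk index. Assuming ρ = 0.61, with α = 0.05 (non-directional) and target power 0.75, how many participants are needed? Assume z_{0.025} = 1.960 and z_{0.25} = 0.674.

Fisher's z: C = ½·ln((1+r)/(1−r)) = ½·ln(4.1282) = 0.7089.
n = ((z_{α/2} + z_β)/C)² + 3.
(1.960 + 0.674) / 0.7089 = 2.634 / 0.7089 = 3.716.
n = 3.716² + 3 = 13.81 + 3 = 16.8.
Round up.

n = 17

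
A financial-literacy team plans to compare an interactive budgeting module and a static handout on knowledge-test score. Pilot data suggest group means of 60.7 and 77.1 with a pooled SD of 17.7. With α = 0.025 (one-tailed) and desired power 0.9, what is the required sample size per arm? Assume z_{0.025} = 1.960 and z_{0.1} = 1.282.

n = 25 per group

Cohen's d = |M₁ − M₂| / SD_pooled = |60.7 − 77.1| / 17.7 = 16.4 / 17.7 = 0.927.
For two independent groups with equal n: n = 2·((z_{α} + z_β) / d)².
z_{α} + z_β = 1.960 + 1.282 = 3.242.
n = 2 × (3.242 / 0.927)² = 2 × 3.497² = 2 × 12.23 = 24.5.
Round up to the next whole participant.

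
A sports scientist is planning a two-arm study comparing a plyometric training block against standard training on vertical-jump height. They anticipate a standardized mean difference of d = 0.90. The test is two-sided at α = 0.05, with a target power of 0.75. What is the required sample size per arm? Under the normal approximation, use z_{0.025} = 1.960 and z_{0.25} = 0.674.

For two independent groups with equal n: n = 2·((z_{α/2} + z_β) / d)².
z_{α/2} + z_β = 1.960 + 0.674 = 2.634.
n = 2 × (2.634 / 0.90)² = 2 × 2.927² = 2 × 8.57 = 17.1.
Round up to the next whole participant.

n = 18 per group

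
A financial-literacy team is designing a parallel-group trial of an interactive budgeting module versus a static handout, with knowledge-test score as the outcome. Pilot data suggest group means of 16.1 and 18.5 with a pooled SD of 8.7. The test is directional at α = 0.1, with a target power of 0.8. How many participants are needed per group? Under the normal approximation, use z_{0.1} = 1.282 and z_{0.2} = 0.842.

n = 119 per group

Cohen's d = |M₁ − M₂| / SD_pooled = |16.1 − 18.5| / 8.7 = 2.4 / 8.7 = 0.276.
For two independent groups with equal n: n = 2·((z_{α} + z_β) / d)².
z_{α} + z_β = 1.282 + 0.842 = 2.124.
n = 2 × (2.124 / 0.276)² = 2 × 7.696² = 2 × 59.22 = 118.4.
Round up to the next whole participant.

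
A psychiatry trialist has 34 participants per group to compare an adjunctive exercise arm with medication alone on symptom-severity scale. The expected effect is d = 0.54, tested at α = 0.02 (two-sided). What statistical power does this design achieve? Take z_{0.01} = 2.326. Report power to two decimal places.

For two equal groups, power = Φ(d·√(n/2) − z_{α/2}).
d·√(n/2) = 0.54 × √(34/2) = 0.54 × 4.123 = 2.226.
z_β = 2.226 − 2.326 = -0.100.
Power = Φ(-0.100) = 0.460.

power ≈ 0.46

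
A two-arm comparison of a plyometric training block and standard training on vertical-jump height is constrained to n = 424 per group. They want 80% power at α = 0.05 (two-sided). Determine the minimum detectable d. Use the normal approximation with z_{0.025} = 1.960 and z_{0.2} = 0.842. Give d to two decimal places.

For two independent groups of n = 424 each: d_min = (z_{α/2} + z_β)·√(2/n).
z-sum = 1.960 + 0.842 = 2.802.
d_min = 2.802 × √(2/424) = 2.802 × 0.0687 = 0.192.

d_min ≈ 0.19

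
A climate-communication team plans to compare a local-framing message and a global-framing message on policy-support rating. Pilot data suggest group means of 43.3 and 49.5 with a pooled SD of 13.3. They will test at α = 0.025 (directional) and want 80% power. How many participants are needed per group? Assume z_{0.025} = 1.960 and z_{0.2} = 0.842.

Cohen's d = |M₁ − M₂| / SD_pooled = |43.3 − 49.5| / 13.3 = 6.2 / 13.3 = 0.466.
For two independent groups with equal n: n = 2·((z_{α} + z_β) / d)².
z_{α} + z_β = 1.960 + 0.842 = 2.802.
n = 2 × (2.802 / 0.466)² = 2 × 6.013² = 2 × 36.15 = 72.3.
Round up to the next whole participant.

n = 73 per group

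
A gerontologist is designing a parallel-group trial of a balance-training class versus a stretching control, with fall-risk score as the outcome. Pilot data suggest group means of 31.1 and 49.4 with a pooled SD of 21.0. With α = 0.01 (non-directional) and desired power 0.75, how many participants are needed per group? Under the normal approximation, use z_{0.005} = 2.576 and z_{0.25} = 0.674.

n = 28 per group

Cohen's d = |M₁ − M₂| / SD_pooled = |31.1 − 49.4| / 21.0 = 18.3 / 21.0 = 0.871.
For two independent groups with equal n: n = 2·((z_{α/2} + z_β) / d)².
z_{α/2} + z_β = 2.576 + 0.674 = 3.250.
n = 2 × (3.250 / 0.871)² = 2 × 3.731² = 2 × 13.92 = 27.8.
Round up to the next whole participant.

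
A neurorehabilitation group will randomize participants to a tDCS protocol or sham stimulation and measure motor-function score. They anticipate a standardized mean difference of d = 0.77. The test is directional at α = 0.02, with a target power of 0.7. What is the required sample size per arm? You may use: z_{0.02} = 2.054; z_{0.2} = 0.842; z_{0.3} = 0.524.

n = 23 per group

For two independent groups with equal n: n = 2·((z_{α} + z_β) / d)².
z_{α} + z_β = 2.054 + 0.524 = 2.578.
n = 2 × (2.578 / 0.77)² = 2 × 3.348² = 2 × 11.21 = 22.4.
Round up to the next whole participant.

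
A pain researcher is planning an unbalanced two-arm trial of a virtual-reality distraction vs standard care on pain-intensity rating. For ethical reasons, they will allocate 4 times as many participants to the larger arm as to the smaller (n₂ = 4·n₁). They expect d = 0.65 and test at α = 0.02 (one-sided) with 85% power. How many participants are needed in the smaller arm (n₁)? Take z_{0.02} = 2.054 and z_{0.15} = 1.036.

With allocation ratio k = n₂/n₁ = 4, Var(x̄₁−x̄₂) = σ²(1/n₁ + 1/(k·n₁)) = σ²·(k+1)/(k·n₁).
So n₁ = (1 + 1/k)·((z_{α} + z_β)/d)² = 1.250 × (3.090/0.65)².
n₁ = 1.250 × 22.60 = 28.2.
Round up: n₁ = 29, giving n₂ = 4 × 29 = 116.

n₁ = 29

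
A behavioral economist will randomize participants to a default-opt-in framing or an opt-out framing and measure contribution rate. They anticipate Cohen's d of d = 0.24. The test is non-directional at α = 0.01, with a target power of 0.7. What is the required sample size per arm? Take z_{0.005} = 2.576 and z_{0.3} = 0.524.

For two independent groups with equal n: n = 2·((z_{α/2} + z_β) / d)².
z_{α/2} + z_β = 2.576 + 0.524 = 3.100.
n = 2 × (3.100 / 0.24)² = 2 × 12.917² = 2 × 166.84 = 333.7.
Round up to the next whole participant.

n = 334 per group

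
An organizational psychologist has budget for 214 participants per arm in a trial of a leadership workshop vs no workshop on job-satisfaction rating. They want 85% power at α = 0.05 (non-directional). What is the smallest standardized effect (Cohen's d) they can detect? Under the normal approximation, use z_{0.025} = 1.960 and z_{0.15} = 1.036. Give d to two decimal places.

d_min ≈ 0.29

For two independent groups of n = 214 each: d_min = (z_{α/2} + z_β)·√(2/n).
z-sum = 1.960 + 1.036 = 2.996.
d_min = 2.996 × √(2/214) = 2.996 × 0.0967 = 0.290.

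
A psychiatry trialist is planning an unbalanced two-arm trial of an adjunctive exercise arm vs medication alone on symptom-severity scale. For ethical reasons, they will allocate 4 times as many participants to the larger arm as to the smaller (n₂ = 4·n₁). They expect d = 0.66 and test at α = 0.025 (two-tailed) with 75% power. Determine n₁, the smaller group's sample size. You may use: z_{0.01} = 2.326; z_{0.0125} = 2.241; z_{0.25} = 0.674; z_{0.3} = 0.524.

n₁ = 25

With allocation ratio k = n₂/n₁ = 4, Var(x̄₁−x̄₂) = σ²(1/n₁ + 1/(k·n₁)) = σ²·(k+1)/(k·n₁).
So n₁ = (1 + 1/k)·((z_{α/2} + z_β)/d)² = 1.250 × (2.915/0.66)².
n₁ = 1.250 × 19.51 = 24.4.
Round up: n₁ = 25, giving n₂ = 4 × 25 = 100.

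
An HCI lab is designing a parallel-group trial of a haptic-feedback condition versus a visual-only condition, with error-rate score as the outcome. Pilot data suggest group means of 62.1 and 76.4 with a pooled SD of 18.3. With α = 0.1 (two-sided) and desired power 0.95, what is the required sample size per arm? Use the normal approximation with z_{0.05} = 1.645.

Cohen's d = |M₁ − M₂| / SD_pooled = |62.1 − 76.4| / 18.3 = 14.3 / 18.3 = 0.781.
For two independent groups with equal n: n = 2·((z_{α/2} + z_β) / d)².
z_{α/2} + z_β = 1.645 + 1.645 = 3.290.
n = 2 × (3.290 / 0.781)² = 2 × 4.213² = 2 × 17.75 = 35.5.
Round up to the next whole participant.

n = 36 per group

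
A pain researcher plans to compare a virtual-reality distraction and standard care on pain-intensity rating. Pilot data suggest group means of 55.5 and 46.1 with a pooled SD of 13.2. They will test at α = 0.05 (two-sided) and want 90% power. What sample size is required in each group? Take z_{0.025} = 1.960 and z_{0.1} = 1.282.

Cohen's d = |M₁ − M₂| / SD_pooled = |55.5 − 46.1| / 13.2 = 9.4 / 13.2 = 0.712.
For two independent groups with equal n: n = 2·((z_{α/2} + z_β) / d)².
z_{α/2} + z_β = 1.960 + 1.282 = 3.242.
n = 2 × (3.242 / 0.712)² = 2 × 4.553² = 2 × 20.73 = 41.5.
Round up to the next whole participant.

n = 42 per group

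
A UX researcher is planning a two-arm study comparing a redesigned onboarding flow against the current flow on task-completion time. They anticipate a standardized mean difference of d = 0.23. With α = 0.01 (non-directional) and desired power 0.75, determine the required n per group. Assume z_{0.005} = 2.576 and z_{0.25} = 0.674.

For two independent groups with equal n: n = 2·((z_{α/2} + z_β) / d)².
z_{α/2} + z_β = 2.576 + 0.674 = 3.250.
n = 2 × (3.250 / 0.23)² = 2 × 14.130² = 2 × 199.67 = 399.3.
Round up to the next whole participant.

n = 400 per group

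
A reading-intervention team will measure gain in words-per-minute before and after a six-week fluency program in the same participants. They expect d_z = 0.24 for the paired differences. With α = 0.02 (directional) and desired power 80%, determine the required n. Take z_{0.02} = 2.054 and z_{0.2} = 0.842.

n = 146 pairs

For a paired (one-sample on differences) test: n = ((z_{α} + z_β) / d)².
z_{α} + z_β = 2.054 + 0.842 = 2.896.
n = (2.896 / 0.24)² = 12.067² = 145.60.
Round up.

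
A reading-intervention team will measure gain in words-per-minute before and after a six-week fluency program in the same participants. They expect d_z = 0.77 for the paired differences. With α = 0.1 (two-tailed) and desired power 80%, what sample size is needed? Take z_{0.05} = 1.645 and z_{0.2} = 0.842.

For a paired (one-sample on differences) test: n = ((z_{α/2} + z_β) / d)².
z_{α/2} + z_β = 1.645 + 0.842 = 2.487.
n = (2.487 / 0.77)² = 3.230² = 10.43.
Round up.

n = 11 pairs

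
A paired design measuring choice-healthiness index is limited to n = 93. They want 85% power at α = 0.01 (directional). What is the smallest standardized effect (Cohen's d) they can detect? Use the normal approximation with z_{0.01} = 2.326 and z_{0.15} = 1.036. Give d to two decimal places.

d_min ≈ 0.35

For a single sample (or paired design) of n = 93: d_min = (z_{α} + z_β)/√n.
z-sum = 2.326 + 1.036 = 3.362.
d_min = 3.362 / √93 = 3.362 / 9.644 = 0.349.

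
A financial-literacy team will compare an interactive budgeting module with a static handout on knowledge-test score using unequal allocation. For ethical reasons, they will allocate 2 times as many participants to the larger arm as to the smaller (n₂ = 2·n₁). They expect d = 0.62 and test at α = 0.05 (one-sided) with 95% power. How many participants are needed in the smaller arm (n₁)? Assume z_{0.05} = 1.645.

With allocation ratio k = n₂/n₁ = 2, Var(x̄₁−x̄₂) = σ²(1/n₁ + 1/(k·n₁)) = σ²·(k+1)/(k·n₁).
So n₁ = (1 + 1/k)·((z_{α} + z_β)/d)² = 1.500 × (3.290/0.62)².
n₁ = 1.500 × 28.16 = 42.2.
Round up: n₁ = 43, giving n₂ = 2 × 43 = 86.

n₁ = 43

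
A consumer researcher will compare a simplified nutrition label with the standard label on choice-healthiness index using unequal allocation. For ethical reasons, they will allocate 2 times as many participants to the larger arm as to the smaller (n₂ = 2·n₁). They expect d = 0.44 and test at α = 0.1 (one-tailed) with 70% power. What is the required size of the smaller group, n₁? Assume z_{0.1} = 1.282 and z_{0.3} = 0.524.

With allocation ratio k = n₂/n₁ = 2, Var(x̄₁−x̄₂) = σ²(1/n₁ + 1/(k·n₁)) = σ²·(k+1)/(k·n₁).
So n₁ = (1 + 1/k)·((z_{α} + z_β)/d)² = 1.500 × (1.806/0.44)².
n₁ = 1.500 × 16.85 = 25.3.
Round up: n₁ = 26, giving n₂ = 2 × 26 = 52.

n₁ = 26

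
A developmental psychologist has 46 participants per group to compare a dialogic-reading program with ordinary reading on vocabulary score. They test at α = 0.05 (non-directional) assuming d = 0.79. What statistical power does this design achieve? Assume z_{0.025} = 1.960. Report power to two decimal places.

power ≈ 0.97

For two equal groups, power = Φ(d·√(n/2) − z_{α/2}).
d·√(n/2) = 0.79 × √(46/2) = 0.79 × 4.796 = 3.789.
z_β = 3.789 − 1.960 = 1.829.
Power = Φ(1.829) = 0.966.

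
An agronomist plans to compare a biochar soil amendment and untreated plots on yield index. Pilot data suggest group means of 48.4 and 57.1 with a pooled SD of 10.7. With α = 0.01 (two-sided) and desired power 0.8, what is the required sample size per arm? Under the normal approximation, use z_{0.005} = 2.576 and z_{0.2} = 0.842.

Cohen's d = |M₁ − M₂| / SD_pooled = |48.4 − 57.1| / 10.7 = 8.7 / 10.7 = 0.813.
For two independent groups with equal n: n = 2·((z_{α/2} + z_β) / d)².
z_{α/2} + z_β = 2.576 + 0.842 = 3.418.
n = 2 × (3.418 / 0.813)² = 2 × 4.204² = 2 × 17.68 = 35.4.
Round up to the next whole participant.

n = 36 per group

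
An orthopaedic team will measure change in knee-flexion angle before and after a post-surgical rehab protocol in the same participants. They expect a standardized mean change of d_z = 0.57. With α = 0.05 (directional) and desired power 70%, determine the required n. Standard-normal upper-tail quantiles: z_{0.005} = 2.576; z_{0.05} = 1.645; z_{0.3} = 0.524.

For a paired (one-sample on differences) test: n = ((z_{α} + z_β) / d)².
z_{α} + z_β = 1.645 + 0.524 = 2.169.
n = (2.169 / 0.57)² = 3.805² = 14.48.
Round up.

n = 15 pairs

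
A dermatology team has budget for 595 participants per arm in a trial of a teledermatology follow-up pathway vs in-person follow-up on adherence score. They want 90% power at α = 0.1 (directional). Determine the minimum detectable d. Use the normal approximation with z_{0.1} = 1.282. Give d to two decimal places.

For two independent groups of n = 595 each: d_min = (z_{α} + z_β)·√(2/n).
z-sum = 1.282 + 1.282 = 2.564.
d_min = 2.564 × √(2/595) = 2.564 × 0.0580 = 0.149.

d_min ≈ 0.15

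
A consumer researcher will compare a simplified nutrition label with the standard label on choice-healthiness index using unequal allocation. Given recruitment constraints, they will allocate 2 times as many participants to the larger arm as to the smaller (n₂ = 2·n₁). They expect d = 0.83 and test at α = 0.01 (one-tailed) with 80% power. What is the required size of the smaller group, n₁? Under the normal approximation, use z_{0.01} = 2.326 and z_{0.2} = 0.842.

n₁ = 22

With allocation ratio k = n₂/n₁ = 2, Var(x̄₁−x̄₂) = σ²(1/n₁ + 1/(k·n₁)) = σ²·(k+1)/(k·n₁).
So n₁ = (1 + 1/k)·((z_{α} + z_β)/d)² = 1.500 × (3.168/0.83)².
n₁ = 1.500 × 14.57 = 21.9.
Round up: n₁ = 22, giving n₂ = 2 × 22 = 44.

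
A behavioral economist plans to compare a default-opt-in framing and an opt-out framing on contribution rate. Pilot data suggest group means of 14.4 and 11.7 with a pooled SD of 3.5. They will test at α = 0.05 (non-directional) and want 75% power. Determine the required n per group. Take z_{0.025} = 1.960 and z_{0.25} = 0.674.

n = 24 per group

Cohen's d = |M₁ − M₂| / SD_pooled = |14.4 − 11.7| / 3.5 = 2.7 / 3.5 = 0.771.
For two independent groups with equal n: n = 2·((z_{α/2} + z_β) / d)².
z_{α/2} + z_β = 1.960 + 0.674 = 2.634.
n = 2 × (2.634 / 0.771)² = 2 × 3.416² = 2 × 11.67 = 23.3.
Round up to the next whole participant.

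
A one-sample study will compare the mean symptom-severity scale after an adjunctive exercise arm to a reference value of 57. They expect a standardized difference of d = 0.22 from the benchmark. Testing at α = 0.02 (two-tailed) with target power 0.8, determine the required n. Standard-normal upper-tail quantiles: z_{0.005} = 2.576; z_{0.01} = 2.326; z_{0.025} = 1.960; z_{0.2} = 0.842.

For a one-sample test: n = ((z_{α/2} + z_β) / d)².
z_{α/2} + z_β = 2.326 + 0.842 = 3.168.
n = (3.168 / 0.22)² = 14.400² = 207.36.
Round up.

n = 208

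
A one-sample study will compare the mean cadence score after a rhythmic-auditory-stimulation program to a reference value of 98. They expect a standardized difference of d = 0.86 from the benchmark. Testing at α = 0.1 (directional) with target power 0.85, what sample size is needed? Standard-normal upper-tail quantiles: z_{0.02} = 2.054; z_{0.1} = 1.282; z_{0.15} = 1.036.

For a one-sample test: n = ((z_{α} + z_β) / d)².
z_{α} + z_β = 1.282 + 1.036 = 2.318.
n = (2.318 / 0.86)² = 2.695² = 7.26.
Round up.

n = 8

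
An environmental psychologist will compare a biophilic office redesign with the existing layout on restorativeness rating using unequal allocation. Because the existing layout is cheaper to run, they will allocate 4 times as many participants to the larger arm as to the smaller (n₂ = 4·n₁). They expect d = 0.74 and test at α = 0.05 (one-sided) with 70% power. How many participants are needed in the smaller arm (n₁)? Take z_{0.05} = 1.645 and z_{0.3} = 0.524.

n₁ = 11

With allocation ratio k = n₂/n₁ = 4, Var(x̄₁−x̄₂) = σ²(1/n₁ + 1/(k·n₁)) = σ²·(k+1)/(k·n₁).
So n₁ = (1 + 1/k)·((z_{α} + z_β)/d)² = 1.250 × (2.169/0.74)².
n₁ = 1.250 × 8.59 = 10.7.
Round up: n₁ = 11, giving n₂ = 4 × 11 = 44.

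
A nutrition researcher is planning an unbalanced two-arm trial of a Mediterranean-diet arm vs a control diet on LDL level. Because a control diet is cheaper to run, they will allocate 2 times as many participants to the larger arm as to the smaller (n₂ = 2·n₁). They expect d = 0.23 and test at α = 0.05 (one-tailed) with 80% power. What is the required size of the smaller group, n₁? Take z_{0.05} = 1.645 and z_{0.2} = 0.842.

n₁ = 176

With allocation ratio k = n₂/n₁ = 2, Var(x̄₁−x̄₂) = σ²(1/n₁ + 1/(k·n₁)) = σ²·(k+1)/(k·n₁).
So n₁ = (1 + 1/k)·((z_{α} + z_β)/d)² = 1.500 × (2.487/0.23)².
n₁ = 1.500 × 116.92 = 175.4.
Round up: n₁ = 176, giving n₂ = 2 × 176 = 352.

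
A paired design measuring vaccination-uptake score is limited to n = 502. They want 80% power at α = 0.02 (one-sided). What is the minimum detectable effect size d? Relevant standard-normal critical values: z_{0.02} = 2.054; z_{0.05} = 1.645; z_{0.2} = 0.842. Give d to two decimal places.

For a single sample (or paired design) of n = 502: d_min = (z_{α} + z_β)/√n.
z-sum = 2.054 + 0.842 = 2.896.
d_min = 2.896 / √502 = 2.896 / 22.405 = 0.129.

d_min ≈ 0.13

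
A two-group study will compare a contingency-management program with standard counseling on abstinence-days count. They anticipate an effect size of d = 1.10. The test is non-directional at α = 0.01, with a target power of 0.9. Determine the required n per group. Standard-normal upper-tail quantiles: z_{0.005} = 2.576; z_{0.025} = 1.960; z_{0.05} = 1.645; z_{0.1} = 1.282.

For two independent groups with equal n: n = 2·((z_{α/2} + z_β) / d)².
z_{α/2} + z_β = 2.576 + 1.282 = 3.858.
n = 2 × (3.858 / 1.10)² = 2 × 3.507² = 2 × 12.30 = 24.6.
Round up to the next whole participant.

n = 25 per group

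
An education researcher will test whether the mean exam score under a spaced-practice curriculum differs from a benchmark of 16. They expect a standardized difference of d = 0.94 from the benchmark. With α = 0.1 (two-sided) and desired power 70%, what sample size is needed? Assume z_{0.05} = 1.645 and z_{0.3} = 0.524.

n = 6

For a one-sample test: n = ((z_{α/2} + z_β) / d)².
z_{α/2} + z_β = 1.645 + 0.524 = 2.169.
n = (2.169 / 0.94)² = 2.307² = 5.32.
Round up.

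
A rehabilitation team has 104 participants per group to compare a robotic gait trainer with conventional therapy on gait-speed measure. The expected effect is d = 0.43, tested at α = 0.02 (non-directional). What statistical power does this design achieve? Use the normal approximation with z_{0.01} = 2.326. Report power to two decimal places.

power ≈ 0.78

For two equal groups, power = Φ(d·√(n/2) − z_{α/2}).
d·√(n/2) = 0.43 × √(104/2) = 0.43 × 7.211 = 3.101.
z_β = 3.101 − 2.326 = 0.775.
Power = Φ(0.775) = 0.781.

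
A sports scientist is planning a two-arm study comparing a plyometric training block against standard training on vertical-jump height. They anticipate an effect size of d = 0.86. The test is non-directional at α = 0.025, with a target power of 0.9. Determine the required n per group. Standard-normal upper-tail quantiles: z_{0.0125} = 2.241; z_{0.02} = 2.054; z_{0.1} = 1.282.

n = 34 per group

For two independent groups with equal n: n = 2·((z_{α/2} + z_β) / d)².
z_{α/2} + z_β = 2.241 + 1.282 = 3.523.
n = 2 × (3.523 / 0.86)² = 2 × 4.097² = 2 × 16.78 = 33.6.
Round up to the next whole participant.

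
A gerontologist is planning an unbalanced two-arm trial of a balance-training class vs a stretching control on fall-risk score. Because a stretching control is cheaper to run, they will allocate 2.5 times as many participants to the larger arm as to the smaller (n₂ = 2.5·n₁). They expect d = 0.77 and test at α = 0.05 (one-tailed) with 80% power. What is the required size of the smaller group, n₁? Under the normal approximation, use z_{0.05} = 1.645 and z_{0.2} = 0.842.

With allocation ratio k = n₂/n₁ = 2.5, Var(x̄₁−x̄₂) = σ²(1/n₁ + 1/(k·n₁)) = σ²·(k+1)/(k·n₁).
So n₁ = (1 + 1/k)·((z_{α} + z_β)/d)² = 1.400 × (2.487/0.77)².
n₁ = 1.400 × 10.43 = 14.6.
Round up: n₁ = 15, giving n₂ = ⌈2.5 × 15⌉ = ⌈37.5⌉ = 38.

n₁ = 15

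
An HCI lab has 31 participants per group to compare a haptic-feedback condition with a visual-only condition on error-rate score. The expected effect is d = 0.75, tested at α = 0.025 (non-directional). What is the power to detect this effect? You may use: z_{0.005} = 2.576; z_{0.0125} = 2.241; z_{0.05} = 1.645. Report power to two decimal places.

power ≈ 0.76

For two equal groups, power = Φ(d·√(n/2) − z_{α/2}).
d·√(n/2) = 0.75 × √(31/2) = 0.75 × 3.937 = 2.953.
z_β = 2.953 − 2.241 = 0.712.
Power = Φ(0.712) = 0.762.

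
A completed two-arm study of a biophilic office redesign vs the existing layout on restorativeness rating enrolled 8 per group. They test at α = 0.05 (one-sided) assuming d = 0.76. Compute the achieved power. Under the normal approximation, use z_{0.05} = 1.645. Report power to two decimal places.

power ≈ 0.45

For two equal groups, power = Φ(d·√(n/2) − z_{α}).
d·√(n/2) = 0.76 × √(8/2) = 0.76 × 2.000 = 1.520.
z_β = 1.520 − 1.645 = -0.125.
Power = Φ(-0.125) = 0.450.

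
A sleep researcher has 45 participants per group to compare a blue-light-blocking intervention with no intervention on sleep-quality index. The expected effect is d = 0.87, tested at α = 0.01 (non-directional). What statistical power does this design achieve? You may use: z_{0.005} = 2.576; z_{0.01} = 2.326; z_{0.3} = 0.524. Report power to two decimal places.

For two equal groups, power = Φ(d·√(n/2) − z_{α/2}).
d·√(n/2) = 0.87 × √(45/2) = 0.87 × 4.743 = 4.127.
z_β = 4.127 − 2.576 = 1.551.
Power = Φ(1.551) = 0.940.

power ≈ 0.94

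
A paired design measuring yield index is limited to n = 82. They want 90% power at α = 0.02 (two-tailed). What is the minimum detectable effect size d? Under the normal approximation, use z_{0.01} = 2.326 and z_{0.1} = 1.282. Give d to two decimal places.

For a single sample (or paired design) of n = 82: d_min = (z_{α/2} + z_β)/√n.
z-sum = 2.326 + 1.282 = 3.608.
d_min = 3.608 / √82 = 3.608 / 9.055 = 0.398.

d_min ≈ 0.40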